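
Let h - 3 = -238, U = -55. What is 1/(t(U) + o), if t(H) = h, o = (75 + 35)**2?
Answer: 1/11865 ≈ 8.4282e-5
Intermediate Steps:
h = -235 (h = 3 - 238 = -235)
o = 12100 (o = 110**2 = 12100)
t(H) = -235
1/(t(U) + o) = 1/(-235 + 12100) = 1/11865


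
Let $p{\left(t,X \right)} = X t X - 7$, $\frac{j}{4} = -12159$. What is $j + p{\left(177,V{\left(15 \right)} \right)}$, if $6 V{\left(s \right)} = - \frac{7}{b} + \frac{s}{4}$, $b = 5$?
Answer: $- \frac{233356069}{4800} \approx -48616.0$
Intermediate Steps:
$V{\left(s \right)} = - \frac{7}{30} + \frac{s}{24}$ ($V{\left(s \right)} = \frac{- \frac{7}{5} + \frac{s}{4}}{6} = - \frac{7}{30} + \frac{s}{24}$)
$j = -48636$ ($j = 4 \left(-12159\right) = -48636$)
$p{\left(t,X \right)} = -7 + t X^{2}$ ($p{\left(t,X \right)} = t X^{2} - 7 = -7 + t X^{2}$)
$j + p{\left(177,V{\left(15 \right)} \right)} = -48636 - \left(7 - 177 \left(- \frac{7}{30} + \frac{1}{24} \cdot 15\right)^{2}\right) = -48636 - \left(7 - 177 \left(- \frac{7}{30} + \frac{5}{8}\right)^{2}\right) = -48636 - \left(7 - 177 \left(\frac{47}{120}\right)^{2}\right) = -48636 + \left(-7 + 177 \cdot \frac{2209}{14400}\right) = -48636 + \left(-7 + \frac{130331}{4800}\right) = -48636 + \frac{96731}{4800} = - \frac{233356069}{4800}$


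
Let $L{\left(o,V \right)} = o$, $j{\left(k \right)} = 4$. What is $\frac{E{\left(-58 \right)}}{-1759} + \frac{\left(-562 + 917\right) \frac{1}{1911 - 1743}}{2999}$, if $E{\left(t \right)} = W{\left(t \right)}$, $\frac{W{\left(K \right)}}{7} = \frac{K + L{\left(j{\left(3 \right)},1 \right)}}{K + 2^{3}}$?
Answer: $- \frac{79613123}{22156012200} \approx -0.0035933$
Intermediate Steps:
$W{\left(K \right)} = \frac{7 \left(4 + K\right)}{8 + K}$ ($W{\left(K \right)} = 7 \frac{K + 4}{K + 2^{3}} = 7 \frac{4 + K}{K + 8} = 7 \frac{4 + K}{8 + K} = \frac{7 \left(4 + K\right)}{8 + K}$)
$E{\left(t \right)} = \frac{7 \left(4 + t\right)}{8 + t}$
$\frac{E{\left(-58 \right)}}{-1759} + \frac{\left(-562 + 917\right) \frac{1}{1911 - 1743}}{2999} = \frac{7 \frac{1}{8 - 58} \left(4 - 58\right)}{-1759} + \frac{\left(-562 + 917\right) \frac{1}{1911 - 1743}}{2999} = 7 \frac{1}{-50} \left(-54\right) \left(- \frac{1}{1759}\right) + \frac{355}{168} \cdot \frac{1}{2999} = 7 \left(- \frac{1}{50}\right) \left(-54\right) \left(- \frac{1}{1759}\right) + 355 \cdot \frac{1}{168} \cdot \frac{1}{2999} = \frac{189}{25} \left(- \frac{1}{1759}\right) + \frac{355}{168} \cdot \frac{1}{2999} = - \frac{189}{43975} + \frac{355}{503832} = - \frac{79613123}{22156012200}$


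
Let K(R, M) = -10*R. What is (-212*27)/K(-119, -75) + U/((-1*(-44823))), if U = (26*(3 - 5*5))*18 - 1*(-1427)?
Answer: -133560481/26669685 ≈ -5.0079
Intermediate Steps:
U = -8869 (U = (26*(3 - 25))*18 + 1427 = (26*(-22))*18 + 1427 = -572*18 + 1427 = -10296 + 1427 = -8869)
(-212*27)/K(-119, -75) + U/((-1*(-44823))) = (-212*27)/((-10*(-119))) - 8869/((-1*(-44823))) = -5724/1190 - 8869/44823 = -5724*1/1190 - 8869*1/44823 = -2862/595 - 8869/44823 = -133560481/26669685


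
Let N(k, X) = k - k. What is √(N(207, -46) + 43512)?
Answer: 14*√222 ≈ 208.60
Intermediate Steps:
N(k, X) = 0
√(N(207, -46) + 43512) = √(0 + 43512) = √43512 = 14*√222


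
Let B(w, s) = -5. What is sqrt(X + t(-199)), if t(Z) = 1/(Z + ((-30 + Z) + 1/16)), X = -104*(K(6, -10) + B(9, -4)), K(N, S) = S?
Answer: 2*sqrt(18283722122)/6847 ≈ 39.497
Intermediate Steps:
X = 1560 (X = -104*(-10 - 5) = -104*(-15) = 1560)
t(Z) = 1/(-479/16 + 2*Z) (t(Z) = 1/(Z + ((-30 + Z) + 1/16)) = 1/(Z + (-479/16 + Z)) = 1/(-479/16 + 2*Z))
sqrt(X + t(-199)) = sqrt(1560 + 16/(-479 + 32*(-199))) = sqrt(1560 + 16/(-479 - 6368)) = sqrt(1560 + 16/(-6847)) = sqrt(1560 + 16*(-1/6847)) = sqrt(1560 - 16/6847) = sqrt(10681304/6847) = 2*sqrt(18283722122)/6847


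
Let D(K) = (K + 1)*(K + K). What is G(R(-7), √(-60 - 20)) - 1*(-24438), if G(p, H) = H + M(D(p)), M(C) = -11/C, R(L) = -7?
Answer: 2052781/84 + 4*I*√5 ≈ 24438.0 + 8.9443*I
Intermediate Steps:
D(K) = 2*K*(1 + K) (D(K) = (1 + K)*(2*K) = 2*K*(1 + K))
G(p, H) = H - 11/(2*p*(1 + p)) (G(p, H) = H - 11*1/(2*p*(1 + p)) = H - 11/(2*p*(1 + p)))
G(R(-7), √(-60 - 20)) - 1*(-24438) = (-11/2 + √(-60 - 20)*(-7)*(1 - 7))/((-7)*(1 - 7)) - 1*(-24438) = -⅐*(-11/2 + √(-80)*(-7)*(-6))/(-6) + 24438 = -⅐*(-⅙)*(-11/2 + (4*I*√5)*(-7)*(-6)) + 24438 = -⅐*(-⅙)*(-11/2 + 168*I*√5) + 24438 = (-11/84 + 4*I*√5) + 24438 = 2052781/84 + 4*I*√5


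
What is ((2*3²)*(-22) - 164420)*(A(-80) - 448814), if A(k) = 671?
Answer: 73861136688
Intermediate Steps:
((2*3²)*(-22) - 164420)*(A(-80) - 448814) = ((2*3²)*(-22) - 164420)*(671 - 448814) = ((2*9)*(-22) - 164420)*(-448143) = (18*(-22) - 164420)*(-448143) = (-396 - 164420)*(-448143) = -164816*(-448143) = 73861136688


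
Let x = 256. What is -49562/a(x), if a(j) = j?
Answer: -24781/128 ≈ -193.60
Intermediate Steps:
-49562/a(x) = -49562/256 = -49562*1/256 = -24781/128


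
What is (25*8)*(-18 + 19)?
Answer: 200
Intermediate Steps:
(25*8)*(-18 + 19) = 200*1 = 200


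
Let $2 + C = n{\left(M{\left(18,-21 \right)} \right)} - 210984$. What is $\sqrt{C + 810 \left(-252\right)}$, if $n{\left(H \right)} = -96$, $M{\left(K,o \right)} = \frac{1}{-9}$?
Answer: $i \sqrt{415202} \approx 644.36 i$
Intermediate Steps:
$M{\left(K,o \right)} = - \frac{1}{9}$
$C = -211082$ ($C = -2 - 211080 = -211082$)
$\sqrt{C + 810 \left(-252\right)} = \sqrt{-211082 + 810 \left(-252\right)} = \sqrt{-211082 - 204120} = \sqrt{-415202} = i \sqrt{415202}$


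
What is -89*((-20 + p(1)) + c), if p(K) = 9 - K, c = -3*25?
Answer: 7743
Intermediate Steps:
c = -75
-89*((-20 + p(1)) + c) = -89*((-20 + (9 - 1*1)) - 75) = -89*((-20 + (9 - 1)) - 75) = -89*((-20 + 8) - 75) = -89*(-12 - 75) = -89*(-87) = 7743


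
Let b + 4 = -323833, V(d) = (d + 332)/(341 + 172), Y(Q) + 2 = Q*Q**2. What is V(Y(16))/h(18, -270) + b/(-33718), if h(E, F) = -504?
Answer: 20894867039/2179464084 ≈ 9.5872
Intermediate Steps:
Y(Q) = -2 + Q**3 (Y(Q) = -2 + Q*Q**2 = -2 + Q**3)
V(d) = 332/513 + d/513 (V(d) = (332 + d)/513 = (332 + d)*(1/513) = 332/513 + d/513)
b = -323837 (b = -4 - 323833 = -323837)
V(Y(16))/h(18, -270) + b/(-33718) = (332/513 + (-2 + 16**3)/513)/(-504) - 323837/(-33718) = (332/513 + (-2 + 4096)/513)*(-1/504) - 323837*(-1/33718) = (332/513 + (1/513)*4094)*(-1/504) + 323837/33718 = (332/513 + 4094/513)*(-1/504) + 323837/33718 = (4426/513)*(-1/504) + 323837/33718 = -2213/129276 + 323837/33718 = 20894867039/2179464084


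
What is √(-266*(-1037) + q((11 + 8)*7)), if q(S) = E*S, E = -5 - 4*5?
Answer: √272517 ≈ 522.03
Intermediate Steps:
E = -25 (E = -5 - 20 = -25)
q(S) = -25*S
√(-266*(-1037) + q((11 + 8)*7)) = √(-266*(-1037) - 25*(11 + 8)*7) = √(275842 - 475*7) = √(275842 - 25*133) = √(275842 - 3325) = √272517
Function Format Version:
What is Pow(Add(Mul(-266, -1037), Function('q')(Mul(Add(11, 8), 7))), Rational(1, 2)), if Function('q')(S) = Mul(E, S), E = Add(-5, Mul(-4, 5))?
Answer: Pow(272517, Rational(1, 2)) ≈ 522.03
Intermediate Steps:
E = -25 (E = Add(-5, -20) = -25)
Function('q')(S) = Mul(-25, S)
Pow(Add(Mul(-266, -1037), Function('q')(Mul(Add(11, 8), 7))), Rational(1, 2)) = Pow(Add(Mul(-266, -1037), Mul(-25, Mul(Add(11, 8), 7))), Rational(1, 2)) = Pow(Add(275842, Mul(-25, Mul(19, 7))), Rational(1, 2)) = Pow(Add(275842, Mul(-25, 133)), Rational(1, 2)) = Pow(Add(275842, -3325), Rational(1, 2)) = Pow(272517, Rational(1, 2))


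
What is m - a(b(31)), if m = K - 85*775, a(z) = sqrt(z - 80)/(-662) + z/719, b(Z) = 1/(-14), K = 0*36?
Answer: -663097749/10066 + I*sqrt(15694)/9268 ≈ -65875.0 + 0.013517*I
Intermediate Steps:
K = 0
b(Z) = -1/14
a(z) = -sqrt(-80 + z)/662 + z/719 (a(z) = sqrt(-80 + z)*(-1/662) + z*(1/719) = -sqrt(-80 + z)/662 + z/719)
m = -65875 (m = 0 - 85*775 = 0 - 65875 = -65875)
m - a(b(31)) = -65875 - (-sqrt(-80 - 1/14)/662 + (1/719)*(-1/14)) = -65875 - (-I*sqrt(15694)/9268 - 1/10066) = -65875 - (-1/10066 - I*sqrt(15694)/9268) = -65875 + (1/10066 + I*sqrt(15694)/9268) = -663097749/10066 + I*sqrt(15694)/9268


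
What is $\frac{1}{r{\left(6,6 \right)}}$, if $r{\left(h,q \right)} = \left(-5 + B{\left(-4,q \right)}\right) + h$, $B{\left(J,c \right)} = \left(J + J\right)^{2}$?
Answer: $\frac{1}{65} \approx 0.015385$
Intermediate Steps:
$B{\left(J,c \right)} = 4 J^{2}$ ($B{\left(J,c \right)} = \left(2 J\right)^{2} = 4 J^{2}$)
$r{\left(h,q \right)} = 59 + h$ ($r{\left(h,q \right)} = \left(-5 + 4 \left(-4\right)^{2}\right) + h = \left(-5 + 4 \cdot 16\right) + h = \left(-5 + 64\right) + h = 59 + h$)
$\frac{1}{r{\left(6,6 \right)}} = \frac{1}{59 + 6} = \frac{1}{65}$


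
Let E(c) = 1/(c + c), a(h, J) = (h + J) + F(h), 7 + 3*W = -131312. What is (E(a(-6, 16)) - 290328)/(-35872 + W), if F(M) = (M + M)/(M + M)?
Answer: 1277443/350438 ≈ 3.6453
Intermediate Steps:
F(M) = 1 (F(M) = (2*M)/((2*M)) = (2*M)*(1/(2*M)) = 1)
W = -43773 (W = -7/3 + (1/3)*(-131312) = -7/3 - 131312/3 = -43773)
a(h, J) = 1 + J + h (a(h, J) = (h + J) + 1 = (J + h) + 1 = 1 + J + h)
E(c) = 1/(2*c)
(E(a(-6, 16)) - 290328)/(-35872 + W) = (1/(2*(1 + 16 - 6)) - 290328)/(-35872 - 43773) = ((1/2)/11 - 290328)/(-79645) = ((1/2)*(1/11) - 290328)*(-1/79645) = (1/22 - 290328)*(-1/79645) = -6387215/22*(-1/79645) = 1277443/350438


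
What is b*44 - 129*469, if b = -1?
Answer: -60545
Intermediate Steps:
b*44 - 129*469 = -1*44 - 129*469 = -44 - 60501 = -60545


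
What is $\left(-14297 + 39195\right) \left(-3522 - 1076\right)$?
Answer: $-114481004$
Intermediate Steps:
$\left(-14297 + 39195\right) \left(-3522 - 1076\right) = 24898 \left(-4598\right) = -114481004$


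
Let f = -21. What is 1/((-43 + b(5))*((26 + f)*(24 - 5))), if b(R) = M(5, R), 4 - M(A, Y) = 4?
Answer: -1/4085 ≈ -0.00024480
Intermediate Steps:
M(A, Y) = 0 (M(A, Y) = 4 - 1*4 = 4 - 4 = 0)
b(R) = 0
1/((-43 + b(5))*((26 + f)*(24 - 5))) = 1/((-43 + 0)*((26 - 21)*(24 - 5))) = 1/(-215*19) = 1/(-43*95) = 1/(-4085) = -1/4085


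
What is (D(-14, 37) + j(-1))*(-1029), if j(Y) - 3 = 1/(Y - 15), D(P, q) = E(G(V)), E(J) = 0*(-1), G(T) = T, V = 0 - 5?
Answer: -48363/16 ≈ -3022.7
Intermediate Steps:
V = -5
E(J) = 0
D(P, q) = 0
j(Y) = 3 + 1/(-15 + Y) (j(Y) = 3 + 1/(Y - 15) = 3 + 1/(-15 + Y))
(D(-14, 37) + j(-1))*(-1029) = (0 + (-44 + 3*(-1))/(-15 - 1))*(-1029) = (0 + (-44 - 3)/(-16))*(-1029) = (0 - 1/16*(-47))*(-1029) = (0 + 47/16)*(-1029) = (47/16)*(-1029) = -48363/16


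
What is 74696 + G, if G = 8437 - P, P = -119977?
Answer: 203110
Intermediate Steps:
G = 128414 (G = 8437 - 1*(-119977) = 8437 + 119977 = 128414)
74696 + G = 74696 + 128414 = 203110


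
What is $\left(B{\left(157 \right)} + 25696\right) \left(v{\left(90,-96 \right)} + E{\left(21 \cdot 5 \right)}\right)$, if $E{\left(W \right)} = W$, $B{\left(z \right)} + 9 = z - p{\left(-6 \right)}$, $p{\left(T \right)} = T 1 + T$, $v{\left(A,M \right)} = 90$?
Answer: $5041920$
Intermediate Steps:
$p{\left(T \right)} = 2 T$ ($p{\left(T \right)} = T + T = 2 T$)
$B{\left(z \right)} = 3 + z$ ($B{\left(z \right)} = -9 + \left(z - 2 \left(-6\right)\right) = -9 + \left(z - -12\right) = -9 + \left(z + 12\right) = -9 + \left(12 + z\right) = 3 + z$)
$\left(B{\left(157 \right)} + 25696\right) \left(v{\left(90,-96 \right)} + E{\left(21 \cdot 5 \right)}\right) = \left(\left(3 + 157\right) + 25696\right) \left(90 + 21 \cdot 5\right) = \left(160 + 25696\right) \left(90 + 105\right) = 25856 \cdot 195 = 5041920$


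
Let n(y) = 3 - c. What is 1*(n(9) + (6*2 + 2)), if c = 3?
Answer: 14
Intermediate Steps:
n(y) = 0 (n(y) = 3 - 1*3 = 3 - 3 = 0)
1*(n(9) + (6*2 + 2)) = 1*(0 + (6*2 + 2)) = 1*(0 + (12 + 2)) = 1*(0 + 14) = 1*14 = 14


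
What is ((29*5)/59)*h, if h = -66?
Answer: -9570/59 ≈ -162.20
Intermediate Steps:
((29*5)/59)*h = ((29*5)/59)*(-66) = (145*(1/59))*(-66) = (145/59)*(-66) = -9570/59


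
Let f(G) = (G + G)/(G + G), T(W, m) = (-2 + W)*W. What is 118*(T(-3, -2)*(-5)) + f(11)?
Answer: -8849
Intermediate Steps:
T(W, m) = W*(-2 + W)
f(G) = 1 (f(G) = (2*G)/((2*G)) = (2*G)*(1/(2*G)) = 1)
118*(T(-3, -2)*(-5)) + f(11) = 118*(-3*(-2 - 3)*(-5)) + 1 = 118*(-3*(-5)*(-5)) + 1 = 118*(15*(-5)) + 1 = 118*(-75) + 1 = -8850 + 1 = -8849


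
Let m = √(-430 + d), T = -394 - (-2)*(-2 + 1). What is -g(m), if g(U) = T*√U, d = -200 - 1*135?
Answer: 396*√3*85^(¼)*√I ≈ 1472.6 + 1472.6*I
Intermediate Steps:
d = -335 (d = -200 - 135 = -335)
T = -396 (T = -394 - (-2)*(-1) = -394 - 1*2 = -394 - 2 = -396)
m = 3*I*√85 (m = √(-430 - 335) = √(-765) = 3*I*√85 ≈ 27.659*I)
g(U) = -396*√U
-g(m) = -(-396)*√(3*I*√85) = -(-396)*√3*85^(¼)*√I = 396*√3*85^(¼)*√I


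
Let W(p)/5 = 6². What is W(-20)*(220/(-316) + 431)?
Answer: 6118920/79 ≈ 77455.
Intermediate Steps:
W(p) = 180 (W(p) = 5*6² = 5*36 = 180)
W(-20)*(220/(-316) + 431) = 180*(220/(-316) + 431) = 180*(220*(-1/316) + 431) = 180*(-55/79 + 431) = 180*(33994/79) = 6118920/79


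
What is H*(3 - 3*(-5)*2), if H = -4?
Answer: -132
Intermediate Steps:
H*(3 - 3*(-5)*2) = -4*(3 - 3*(-5)*2) = -4*(3 + 15*2) = -4*(3 + 30) = -4*33 = -132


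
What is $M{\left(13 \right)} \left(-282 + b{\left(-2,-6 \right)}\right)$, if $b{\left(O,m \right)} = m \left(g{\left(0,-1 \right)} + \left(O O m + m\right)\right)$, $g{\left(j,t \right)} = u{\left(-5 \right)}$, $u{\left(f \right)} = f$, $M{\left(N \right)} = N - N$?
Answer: $0$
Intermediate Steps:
$M{\left(N \right)} = 0$
$g{\left(j,t \right)} = -5$
$b{\left(O,m \right)} = m \left(-5 + m + m O^{2}\right)$ ($b{\left(O,m \right)} = m \left(-5 + \left(O O m + m\right)\right) = m \left(-5 + \left(O^{2} m + m\right)\right) = m \left(-5 + \left(m O^{2} + m\right)\right) = m \left(-5 + \left(m + m O^{2}\right)\right) = m \left(-5 + m + m O^{2}\right)$)
$M{\left(13 \right)} \left(-282 + b{\left(-2,-6 \right)}\right) = 0 \left(-282 - 6 \left(-5 - 6 - 6 \left(-2\right)^{2}\right)\right) = 0 \left(-282 - 6 \left(-5 - 6 - 24\right)\right) = 0 \left(-282 - -210\right) = 0 \left(-282 + 210\right) = 0 \left(-72\right) = 0$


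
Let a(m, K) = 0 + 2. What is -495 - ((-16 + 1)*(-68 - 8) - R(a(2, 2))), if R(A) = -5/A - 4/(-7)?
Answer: -22917/14 ≈ -1636.9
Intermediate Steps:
a(m, K) = 2
R(A) = 4/7 - 5/A (R(A) = -5/A - 4*(-1/7) = -5/A + 4/7 = 4/7 - 5/A)
-495 - ((-16 + 1)*(-68 - 8) - R(a(2, 2))) = -495 - ((-16 + 1)*(-68 - 8) - (4/7 - 5/2)) = -495 - (-15*(-76) - (4/7 - 5*1/2)) = -495 - (1140 - (4/7 - 5/2)) = -495 - (1140 - 1*(-27/14)) = -495 - (1140 + 27/14) = -495 - 1*15987/14 = -495 - 15987/14 = -22917/14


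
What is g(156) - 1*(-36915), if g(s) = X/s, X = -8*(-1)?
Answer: 1439687/39 ≈ 36915.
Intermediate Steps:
X = 8
g(s) = 8/s
g(156) - 1*(-36915) = 8/156 - 1*(-36915) = 8*(1/156) + 36915 = 2/39 + 36915 = 1439687/39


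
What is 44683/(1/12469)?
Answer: 557152327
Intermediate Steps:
44683/(1/12469) = 44683*12469 = 557152327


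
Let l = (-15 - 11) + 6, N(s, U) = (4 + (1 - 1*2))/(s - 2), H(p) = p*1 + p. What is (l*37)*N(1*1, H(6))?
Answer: 2220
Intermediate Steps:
H(p) = 2*p (H(p) = p + p = 2*p)
N(s, U) = 3/(-2 + s) (N(s, U) = (4 + (1 - 2))/(-2 + s) = (4 - 1)/(-2 + s) = 3/(-2 + s))
l = -20 (l = -26 + 6 = -20)
(l*37)*N(1*1, H(6)) = (-20*37)*(3/(-2 + 1*1)) = -2220/(-2 + 1) = -2220/(-1) = -2220*(-1) = -740*(-3) = 2220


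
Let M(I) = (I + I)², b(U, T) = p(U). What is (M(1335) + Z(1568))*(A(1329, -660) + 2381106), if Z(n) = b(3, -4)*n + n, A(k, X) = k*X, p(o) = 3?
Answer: 10731056092152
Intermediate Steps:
b(U, T) = 3
M(I) = 4*I² (M(I) = (2*I)² = 4*I²)
A(k, X) = X*k
Z(n) = 4*n (Z(n) = 3*n + n = 4*n)
(M(1335) + Z(1568))*(A(1329, -660) + 2381106) = (4*1335² + 4*1568)*(-660*1329 + 2381106) = (4*1782225 + 6272)*(-877140 + 2381106) = (7128900 + 6272)*1503966 = 7135172*1503966 = 10731056092152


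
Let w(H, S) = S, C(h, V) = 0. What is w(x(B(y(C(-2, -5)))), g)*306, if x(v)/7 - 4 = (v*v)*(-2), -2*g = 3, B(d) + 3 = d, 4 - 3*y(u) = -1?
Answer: -459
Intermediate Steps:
y(u) = 5/3 (y(u) = 4/3 - ⅓*(-1) = 4/3 + ⅓ = 5/3)
B(d) = -3 + d
g = -3/2 (g = -½*3 = -3/2 ≈ -1.5000)
x(v) = 28 - 14*v² (x(v) = 28 + 7*((v*v)*(-2)) = 28 + 7*(v²*(-2)) = 28 + 7*(-2*v²) = 28 - 14*v²)
w(x(B(y(C(-2, -5)))), g)*306 = -3/2*306 = -459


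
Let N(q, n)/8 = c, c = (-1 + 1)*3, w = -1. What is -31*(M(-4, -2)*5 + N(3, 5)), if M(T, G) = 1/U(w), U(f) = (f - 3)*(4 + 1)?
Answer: 31/4 ≈ 7.7500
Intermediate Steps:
c = 0 (c = 0*3 = 0)
N(q, n) = 0 (N(q, n) = 8*0 = 0)
U(f) = -15 + 5*f (U(f) = (-3 + f)*5 = -15 + 5*f)
M(T, G) = -1/20 (M(T, G) = 1/(-15 + 5*(-1)) = 1/(-15 - 5) = 1/(-20) = -1/20)
-31*(M(-4, -2)*5 + N(3, 5)) = -31*(-1/20*5 + 0) = -31*(-¼ + 0) = -31*(-¼) = 31/4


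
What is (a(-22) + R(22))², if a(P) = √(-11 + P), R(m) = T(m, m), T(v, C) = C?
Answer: (22 + I*√33)² ≈ 451.0 + 252.76*I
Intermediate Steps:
R(m) = m
(a(-22) + R(22))² = (√(-11 - 22) + 22)² = (√(-33) + 22)² = (I*√33 + 22)² = (22 + I*√33)²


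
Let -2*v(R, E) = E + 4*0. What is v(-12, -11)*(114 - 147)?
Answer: -363/2 ≈ -181.50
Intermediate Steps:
v(R, E) = -E/2 (v(R, E) = -(E + 4*0)/2 = -(E + 0)/2 = -E/2)
v(-12, -11)*(114 - 147) = (-½*(-11))*(114 - 147) = (11/2)*(-33) = -363/2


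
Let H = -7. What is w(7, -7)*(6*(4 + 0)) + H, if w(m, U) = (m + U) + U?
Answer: -175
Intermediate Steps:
w(m, U) = m + 2*U (w(m, U) = (U + m) + U = m + 2*U)
w(7, -7)*(6*(4 + 0)) + H = (7 + 2*(-7))*(6*(4 + 0)) - 7 = (7 - 14)*(6*4) - 7 = -7*24 - 7 = -168 - 7 = -175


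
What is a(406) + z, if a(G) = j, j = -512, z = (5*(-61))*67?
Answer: -20947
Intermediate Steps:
z = -20435 (z = -305*67 = -20435)
a(G) = -512
a(406) + z = -512 - 20435 = -20947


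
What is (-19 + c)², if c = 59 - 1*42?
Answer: 4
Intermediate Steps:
c = 17 (c = 59 - 42 = 17)
(-19 + c)² = (-19 + 17)² = (-2)² = 4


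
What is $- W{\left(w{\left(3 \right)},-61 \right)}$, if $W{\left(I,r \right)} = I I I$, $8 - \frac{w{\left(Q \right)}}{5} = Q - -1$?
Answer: $-8000$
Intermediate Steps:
$w{\left(Q \right)} = 35 - 5 Q$ ($w{\left(Q \right)} = 40 - 5 \left(Q - -1\right) = 40 - 5 \left(Q + 1\right) = 40 - 5 \left(1 + Q\right) = 40 - \left(5 + 5 Q\right) = 35 - 5 Q$)
$W{\left(I,r \right)} = I^{3}$ ($W{\left(I,r \right)} = I^{2} I = I^{3}$)
$- W{\left(w{\left(3 \right)},-61 \right)} = - \left(35 - 15\right)^{3} = - 20^{3} = \left(-1\right) 8000 = -8000$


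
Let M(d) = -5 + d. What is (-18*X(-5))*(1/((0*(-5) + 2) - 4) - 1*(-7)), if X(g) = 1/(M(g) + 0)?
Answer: 117/10 ≈ 11.700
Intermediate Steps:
X(g) = 1/(-5 + g) (X(g) = 1/((-5 + g) + 0) = 1/(-5 + g))
(-18*X(-5))*(1/((0*(-5) + 2) - 4) - 1*(-7)) = (-18/(-5 - 5))*(1/((0*(-5) + 2) - 4) - 1*(-7)) = (-18/(-10))*(1/((0 + 2) - 4) + 7) = (-18*(-1/10))*(1/(2 - 4) + 7) = 9*(1/(-2) + 7)/5 = 9*(-1/2 + 7)/5 = (9/5)*(13/2) = 117/10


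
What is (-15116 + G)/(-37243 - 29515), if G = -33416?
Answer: 24266/33379 ≈ 0.72698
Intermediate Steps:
(-15116 + G)/(-37243 - 29515) = (-15116 - 33416)/(-37243 - 29515) = -48532/(-66758) = -48532*(-1/66758) = 24266/33379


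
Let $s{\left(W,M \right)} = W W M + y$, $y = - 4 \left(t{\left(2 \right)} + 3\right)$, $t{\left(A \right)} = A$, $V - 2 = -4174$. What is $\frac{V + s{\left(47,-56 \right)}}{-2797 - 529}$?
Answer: $\frac{63948}{1663} \approx 38.453$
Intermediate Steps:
$V = -4172$ ($V = 2 - 4174 = -4172$)
$y = -20$ ($y = - 4 \left(2 + 3\right) = \left(-4\right) 5 = -20$)
$s{\left(W,M \right)} = -20 + M W^{2}$ ($s{\left(W,M \right)} = W W M - 20 = W^{2} M - 20 = M W^{2} - 20 = -20 + M W^{2}$)
$\frac{V + s{\left(47,-56 \right)}}{-2797 - 529} = \frac{-4172 - \left(20 + 56 \cdot 47^{2}\right)}{-2797 - 529} = \frac{-4172 - 123724}{-3326} = \left(-4172 - 123724\right) \left(- \frac{1}{3326}\right) = \left(-127896\right) \left(- \frac{1}{3326}\right) = \frac{63948}{1663}$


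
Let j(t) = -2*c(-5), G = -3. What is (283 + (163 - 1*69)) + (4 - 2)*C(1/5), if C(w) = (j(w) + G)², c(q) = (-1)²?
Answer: 427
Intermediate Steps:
c(q) = 1
j(t) = -2 (j(t) = -2*1 = -2)
C(w) = 25 (C(w) = (-2 - 3)² = (-5)² = 25)
(283 + (163 - 1*69)) + (4 - 2)*C(1/5) = (283 + (163 - 1*69)) + (4 - 2)*25 = (283 + (163 - 69)) + 2*25 = (283 + 94) + 50 = 377 + 50 = 427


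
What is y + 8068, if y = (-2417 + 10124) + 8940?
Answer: 24715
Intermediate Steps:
y = 16647 (y = 7707 + 8940 = 16647)
y + 8068 = 16647 + 8068 = 24715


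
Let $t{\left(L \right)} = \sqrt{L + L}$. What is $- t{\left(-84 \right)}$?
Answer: $- 2 i \sqrt{42} \approx - 12.961 i$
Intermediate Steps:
$t{\left(L \right)} = \sqrt{2} \sqrt{L}$ ($t{\left(L \right)} = \sqrt{2 L} = \sqrt{2} \sqrt{L}$)
$- t{\left(-84 \right)} = - \sqrt{2} \sqrt{-84} = - \sqrt{2} \cdot 2 i \sqrt{21} = - 2 i \sqrt{42}$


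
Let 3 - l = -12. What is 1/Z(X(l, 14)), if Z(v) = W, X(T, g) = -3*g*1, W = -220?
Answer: -1/220 ≈ -0.0045455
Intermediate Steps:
l = 15 (l = 3 - 1*(-12) = 3 + 12 = 15)
X(T, g) = -3*g
Z(v) = -220
1/Z(X(l, 14)) = 1/(-220) = -1/220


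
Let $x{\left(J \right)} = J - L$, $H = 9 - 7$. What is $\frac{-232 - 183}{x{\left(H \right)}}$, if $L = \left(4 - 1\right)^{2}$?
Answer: $\frac{415}{7} \approx 59.286$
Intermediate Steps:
$L = 9$ ($L = 3^{2} = 9$)
$H = 2$
$x{\left(J \right)} = -9 + J$ ($x{\left(J \right)} = J - 9 = -9 + J$)
$\frac{-232 - 183}{x{\left(H \right)}} = \frac{-232 - 183}{-9 + 2} = - \frac{415}{-7} = \left(-415\right) \left(- \frac{1}{7}\right) = \frac{415}{7}$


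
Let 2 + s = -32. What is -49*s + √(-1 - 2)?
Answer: 1666 + I*√3 ≈ 1666.0 + 1.732*I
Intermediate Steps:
s = -34 (s = -2 - 32 = -34)
-49*s + √(-1 - 2) = -49*(-34) + √(-1 - 2) = 1666 + √(-3) = 1666 + I*√3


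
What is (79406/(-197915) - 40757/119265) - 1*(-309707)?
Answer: 1462081892211316/4720866495 ≈ 3.0971e+5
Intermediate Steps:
(79406/(-197915) - 40757/119265) - 1*(-309707) = (79406*(-1/197915) - 40757*1/119265) + 309707 = (-79406/197915 - 40757/119265) + 309707 = -3507355649/4720866495 + 309707 = 1462081892211316/4720866495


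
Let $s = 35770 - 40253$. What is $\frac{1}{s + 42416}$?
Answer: $\frac{1}{37933} \approx 2.6362 \cdot 10^{-5}$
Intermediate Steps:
$s = -4483$ ($s = 35770 - 40253 = -4483$)
$\frac{1}{s + 42416} = \frac{1}{-4483 + 42416} = \frac{1}{37933}$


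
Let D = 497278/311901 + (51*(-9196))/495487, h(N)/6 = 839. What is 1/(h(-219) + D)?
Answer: 154542890787/778069026684748 ≈ 0.00019862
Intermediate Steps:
h(N) = 5034 (h(N) = 6*839 = 5034)
D = 100114462990/154542890787 (D = 497278*(1/311901) - 468996*1/495487 = 497278/311901 - 468996/495487 = 100114462990/154542890787 ≈ 0.64781)
1/(h(-219) + D) = 1/(5034 + 100114462990/154542890787) = 1/(778069026684748/154542890787) = 154542890787/778069026684748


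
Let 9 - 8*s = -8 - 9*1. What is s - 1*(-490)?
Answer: 1973/4 ≈ 493.25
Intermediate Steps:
s = 13/4 (s = 9/8 - (-8 - 9*1)/8 = 9/8 - (-8 - 9)/8 = 9/8 - ⅛*(-17) = 9/8 + 17/8 = 13/4 ≈ 3.2500)
s - 1*(-490) = 13/4 - 1*(-490) = 13/4 + 490 = 1973/4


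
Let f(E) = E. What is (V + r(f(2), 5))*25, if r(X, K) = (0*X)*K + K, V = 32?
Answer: 925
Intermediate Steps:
r(X, K) = K (r(X, K) = 0*K + K = 0 + K = K)
(V + r(f(2), 5))*25 = (32 + 5)*25 = 37*25 = 925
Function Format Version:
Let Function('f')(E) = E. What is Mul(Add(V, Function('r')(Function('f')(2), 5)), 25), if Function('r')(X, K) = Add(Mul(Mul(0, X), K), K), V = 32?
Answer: 925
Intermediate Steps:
Function('r')(X, K) = K (Function('r')(X, K) = Add(Mul(0, K), K) = Add(0, K) = K)
Mul(Add(V, Function('r')(Function('f')(2), 5)), 25) = Mul(Add(32, 5), 25) = Mul(37, 25) = 925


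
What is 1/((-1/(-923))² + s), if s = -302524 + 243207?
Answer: -851929/50533872492 ≈ -1.6859e-5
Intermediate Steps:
s = -59317
1/((-1/(-923))² + s) = 1/((-1/(-923))² - 59317) = 1/((-1*(-1/923))² - 59317) = 1/((1/923)² - 59317) = 1/(1/851929 - 59317) = 1/(-50533872492/851929) = -851929/50533872492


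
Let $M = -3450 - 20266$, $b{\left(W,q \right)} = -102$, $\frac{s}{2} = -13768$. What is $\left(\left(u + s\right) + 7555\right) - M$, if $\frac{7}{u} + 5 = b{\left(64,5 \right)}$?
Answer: $\frac{399638}{107} \approx 3734.9$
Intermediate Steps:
$s = -27536$ ($s = 2 \left(-13768\right) = -27536$)
$u = - \frac{7}{107}$ ($u = \frac{7}{-5 - 102} = \frac{7}{-107} = 7 \left(- \frac{1}{107}\right) = - \frac{7}{107} \approx -0.065421$)
$M = -23716$
$\left(\left(u + s\right) + 7555\right) - M = \left(\left(- \frac{7}{107} - 27536\right) + 7555\right) - -23716 = \left(- \frac{2946359}{107} + 7555\right) + 23716 = - \frac{2137974}{107} + 23716 = \frac{399638}{107}$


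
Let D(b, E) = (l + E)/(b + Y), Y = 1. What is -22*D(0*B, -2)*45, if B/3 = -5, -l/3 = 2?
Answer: 7920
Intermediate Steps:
l = -6 (l = -3*2 = -6)
B = -15 (B = 3*(-5) = -15)
D(b, E) = (-6 + E)/(1 + b) (D(b, E) = (-6 + E)/(b + 1) = (-6 + E)/(1 + b))
-22*D(0*B, -2)*45 = -22*(-6 - 2)/(1 + 0*(-15))*45 = -22*(-8)/(1 + 0)*45 = -22*(-8)/1*45 = -22*(-8)*45 = 176*45 = 7920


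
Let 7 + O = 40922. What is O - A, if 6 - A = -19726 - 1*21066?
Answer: 117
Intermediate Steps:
O = 40915 (O = -7 + 40922 = 40915)
A = 40798 (A = 6 - (-19726 - 1*21066) = 6 - (-19726 - 21066) = 6 - 1*(-40792) = 6 + 40792 = 40798)
O - A = 40915 - 1*40798 = 40915 - 40798 = 117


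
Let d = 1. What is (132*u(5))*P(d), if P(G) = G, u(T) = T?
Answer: 660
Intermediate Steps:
(132*u(5))*P(d) = (132*5)*1 = 660*1 = 660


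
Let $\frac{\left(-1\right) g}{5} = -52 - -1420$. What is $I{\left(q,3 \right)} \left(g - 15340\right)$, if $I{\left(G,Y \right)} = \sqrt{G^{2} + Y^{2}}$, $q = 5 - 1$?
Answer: $-110900$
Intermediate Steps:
$q = 4$
$g = -6840$ ($g = - 5 \left(-52 - -1420\right) = - 5 \left(-52 + 1420\right) = \left(-5\right) 1368 = -6840$)
$I{\left(q,3 \right)} \left(g - 15340\right) = \sqrt{4^{2} + 3^{2}} \left(-6840 - 15340\right) = \sqrt{16 + 9} \left(-6840 - 15340\right) = \sqrt{25} \left(-22180\right) = 5 \left(-22180\right) = -110900$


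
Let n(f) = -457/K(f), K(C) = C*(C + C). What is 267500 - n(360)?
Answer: 69336000457/259200 ≈ 2.6750e+5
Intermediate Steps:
K(C) = 2*C² (K(C) = C*(2*C) = 2*C²)
n(f) = -457/(2*f²) (n(f) = -457*1/(2*f²) = -457/(2*f²))
267500 - n(360) = 267500 - (-457)/(2*360²) = 267500 - (-457)/(2*129600) = 267500 - 1*(-457/259200) = 267500 + 457/259200 = 69336000457/259200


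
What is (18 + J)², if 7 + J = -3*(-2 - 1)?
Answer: 400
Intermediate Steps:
J = 2 (J = -7 - 3*(-2 - 1) = -7 - 3*(-3) = -7 + 9 = 2)
(18 + J)² = (18 + 2)² = 20² = 400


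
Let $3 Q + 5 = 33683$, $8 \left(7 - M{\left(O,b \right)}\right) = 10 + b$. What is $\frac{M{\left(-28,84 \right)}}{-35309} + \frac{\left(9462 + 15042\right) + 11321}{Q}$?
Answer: $\frac{2529996497}{792757668} \approx 3.1914$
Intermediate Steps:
$M{\left(O,b \right)} = \frac{23}{4} - \frac{b}{8}$ ($M{\left(O,b \right)} = 7 - \frac{10 + b}{8} = 7 - \left(\frac{5}{4} + \frac{b}{8}\right) = \frac{23}{4} - \frac{b}{8}$)
$Q = 11226$ ($Q = - \frac{5}{3} + \frac{1}{3} \cdot 33683 = - \frac{5}{3} + \frac{33683}{3} = 11226$)
$\frac{M{\left(-28,84 \right)}}{-35309} + \frac{\left(9462 + 15042\right) + 11321}{Q} = \frac{\frac{23}{4} - \frac{21}{2}}{-35309} + \frac{\left(9462 + 15042\right) + 11321}{11226} = \left(\frac{23}{4} - \frac{21}{2}\right) \left(- \frac{1}{35309}\right) + \left(24504 + 11321\right) \frac{1}{11226} = \left(- \frac{19}{4}\right) \left(- \frac{1}{35309}\right) + 35825 \cdot \frac{1}{11226} = \frac{19}{141236} + \frac{35825}{11226} = \frac{2529996497}{792757668}$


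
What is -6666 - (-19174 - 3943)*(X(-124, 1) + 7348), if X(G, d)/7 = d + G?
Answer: 149953313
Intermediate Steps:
X(G, d) = 7*G + 7*d (X(G, d) = 7*(d + G) = 7*(G + d) = 7*G + 7*d)
-6666 - (-19174 - 3943)*(X(-124, 1) + 7348) = -6666 - (-19174 - 3943)*((7*(-124) + 7*1) + 7348) = -6666 - (-23117)*((-868 + 7) + 7348) = -6666 - (-23117)*(-861 + 7348) = -6666 - (-23117)*6487 = -6666 - 1*(-149959979) = -6666 + 149959979 = 149953313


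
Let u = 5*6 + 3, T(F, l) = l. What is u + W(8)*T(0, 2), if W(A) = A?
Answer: 49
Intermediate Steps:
u = 33 (u = 30 + 3 = 33)
u + W(8)*T(0, 2) = 33 + 8*2 = 33 + 16 = 49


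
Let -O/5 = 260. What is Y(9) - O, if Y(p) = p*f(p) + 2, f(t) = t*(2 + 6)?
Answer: 1950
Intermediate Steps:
O = -1300 (O = -5*260 = -1300)
f(t) = 8*t (f(t) = t*8 = 8*t)
Y(p) = 2 + 8*p² (Y(p) = p*(8*p) + 2 = 8*p² + 2 = 2 + 8*p²)
Y(9) - O = (2 + 8*9²) - 1*(-1300) = (2 + 8*81) + 1300 = (2 + 648) + 1300 = 650 + 1300 = 1950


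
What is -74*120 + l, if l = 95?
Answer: -8785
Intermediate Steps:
-74*120 + l = -74*120 + 95 = -8880 + 95 = -8785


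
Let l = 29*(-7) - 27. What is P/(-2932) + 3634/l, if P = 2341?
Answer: -243333/14660 ≈ -16.598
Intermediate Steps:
l = -230 (l = -203 - 27 = -230)
P/(-2932) + 3634/l = 2341/(-2932) + 3634/(-230) = 2341*(-1/2932) + 3634*(-1/230) = -2341/2932 - 79/5 = -243333/14660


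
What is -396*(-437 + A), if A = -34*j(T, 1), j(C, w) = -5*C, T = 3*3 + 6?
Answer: -836748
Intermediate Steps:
T = 15 (T = 9 + 6 = 15)
A = 2550 (A = -(-170)*15 = -34*(-75) = 2550)
-396*(-437 + A) = -396*(-437 + 2550) = -396*2113 = -836748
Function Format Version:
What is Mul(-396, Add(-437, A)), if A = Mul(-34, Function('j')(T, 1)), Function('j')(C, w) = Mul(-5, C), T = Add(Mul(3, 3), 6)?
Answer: -836748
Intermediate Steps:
T = 15 (T = Add(9, 6) = 15)
A = 2550 (A = Mul(-34, Mul(-5, 15)) = Mul(-34, -75) = 2550)
Mul(-396, Add(-437, A)) = Mul(-396, Add(-437, 2550)) = Mul(-396, 2113) = -836748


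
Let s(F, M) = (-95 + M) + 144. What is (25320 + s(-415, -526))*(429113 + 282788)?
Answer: 17685756543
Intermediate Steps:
s(F, M) = 49 + M
(25320 + s(-415, -526))*(429113 + 282788) = (25320 + (49 - 526))*(429113 + 282788) = (25320 - 477)*711901 = 24843*711901 = 17685756543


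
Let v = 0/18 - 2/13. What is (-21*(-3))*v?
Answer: -126/13 ≈ -9.6923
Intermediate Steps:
v = -2/13 (v = 0*(1/18) - 2*1/13 = 0 - 2/13 = -2/13 ≈ -0.15385)
(-21*(-3))*v = -21*(-3)*(-2/13) = 63*(-2/13) = -126/13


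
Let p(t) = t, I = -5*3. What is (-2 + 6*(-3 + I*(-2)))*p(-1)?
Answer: -160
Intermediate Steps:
I = -15
(-2 + 6*(-3 + I*(-2)))*p(-1) = (-2 + 6*(-3 - 15*(-2)))*(-1) = (-2 + 6*(-3 + 30))*(-1) = (-2 + 6*27)*(-1) = (-2 + 162)*(-1) = 160*(-1) = -160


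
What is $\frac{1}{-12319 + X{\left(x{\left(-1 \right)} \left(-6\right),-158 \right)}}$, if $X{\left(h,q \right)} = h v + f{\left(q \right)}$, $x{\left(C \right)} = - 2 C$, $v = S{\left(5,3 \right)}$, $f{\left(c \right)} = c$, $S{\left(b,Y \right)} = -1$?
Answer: $- \frac{1}{12465} \approx -8.0225 \cdot 10^{-5}$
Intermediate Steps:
$v = -1$
$X{\left(h,q \right)} = q - h$ ($X{\left(h,q \right)} = h \left(-1\right) + q = - h + q = q - h$)
$\frac{1}{-12319 + X{\left(x{\left(-1 \right)} \left(-6\right),-158 \right)}} = \frac{1}{-12319 - \left(158 + \left(-2\right) \left(-1\right) \left(-6\right)\right)} = \frac{1}{-12319 - \left(158 + 2 \left(-6\right)\right)} = \frac{1}{-12319 - 146} = \frac{1}{-12465} = - \frac{1}{12465}$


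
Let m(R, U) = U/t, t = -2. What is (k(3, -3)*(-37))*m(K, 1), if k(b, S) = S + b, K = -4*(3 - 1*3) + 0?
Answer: 0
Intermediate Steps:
K = 0 (K = -4*(3 - 3) + 0 = -4*0 + 0 = 0 + 0 = 0)
m(R, U) = -U/2 (m(R, U) = U/(-2) = U*(-½) = -U/2)
(k(3, -3)*(-37))*m(K, 1) = ((-3 + 3)*(-37))*(-½*1) = (0*(-37))*(-½) = 0*(-½) = 0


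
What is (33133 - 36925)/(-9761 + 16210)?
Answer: -3792/6449 ≈ -0.58800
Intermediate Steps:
(33133 - 36925)/(-9761 + 16210) = -3792/6449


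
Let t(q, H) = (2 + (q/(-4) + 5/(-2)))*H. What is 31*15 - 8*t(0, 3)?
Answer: 477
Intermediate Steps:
t(q, H) = H*(-1/2 - q/4) (t(q, H) = (2 + (q*(-1/4) + 5*(-1/2)))*H = (2 + (-q/4 - 5/2))*H = (2 + (-5/2 - q/4))*H = (-1/2 - q/4)*H = H*(-1/2 - q/4))
31*15 - 8*t(0, 3) = 31*15 - (-2)*3*(2 + 0) = 465 - (-2)*3*2 = 465 - 8*(-3/2) = 465 + 12 = 477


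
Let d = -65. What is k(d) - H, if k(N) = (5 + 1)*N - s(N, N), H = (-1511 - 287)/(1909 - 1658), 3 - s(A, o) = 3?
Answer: -96092/251 ≈ -382.84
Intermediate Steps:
s(A, o) = 0 (s(A, o) = 3 - 1*3 = 3 - 3 = 0)
H = -1798/251 ≈ -7.1633
k(N) = 6*N (k(N) = (5 + 1)*N - 1*0 = 6*N + 0 = 6*N)
k(d) - H = 6*(-65) - 1*(-1798/251) = -390 + 1798/251 = -96092/251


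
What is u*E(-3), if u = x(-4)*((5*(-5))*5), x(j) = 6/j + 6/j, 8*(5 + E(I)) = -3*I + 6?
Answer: -9375/8 ≈ -1171.9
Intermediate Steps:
E(I) = -17/4 - 3*I/8 (E(I) = -5 + (-3*I + 6)/8 = -5 + (6 - 3*I)/8 = -5 + (3/4 - 3*I/8) = -17/4 - 3*I/8)
x(j) = 12/j
u = 375 (u = (12/(-4))*((5*(-5))*5) = (12*(-1/4))*(-25*5) = -3*(-125) = 375)
u*E(-3) = 375*(-17/4 - 3/8*(-3)) = 375*(-17/4 + 9/8) = 375*(-25/8) = -9375/8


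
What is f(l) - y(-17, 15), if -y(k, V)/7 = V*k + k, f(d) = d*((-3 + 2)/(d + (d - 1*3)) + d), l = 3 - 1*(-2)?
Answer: -13158/7 ≈ -1879.7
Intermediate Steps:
l = 5 (l = 3 + 2 = 5)
f(d) = d*(d - 1/(-3 + 2*d)) (f(d) = d*(-1/(d + (d - 3)) + d) = d*(-1/(d + (-3 + d)) + d) = d*(-1/(-3 + 2*d) + d) = d*(d - 1/(-3 + 2*d)))
y(k, V) = -7*k - 7*V*k (y(k, V) = -7*(V*k + k) = -7*(k + V*k) = -7*k - 7*V*k)
f(l) - y(-17, 15) = 5*(-1 - 3*5 + 2*5**2)/(-3 + 2*5) - (-7)*(-17)*(1 + 15) = 5*(-1 - 15 + 2*25)/(-3 + 10) - (-7)*(-17)*16 = 5*(-1 - 15 + 50)/7 - 1*1904 = 5*(1/7)*34 - 1904 = 170/7 - 1904 = -13158/7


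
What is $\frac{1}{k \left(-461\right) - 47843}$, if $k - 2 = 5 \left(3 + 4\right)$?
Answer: $- \frac{1}{64900} \approx -1.5408 \cdot 10^{-5}$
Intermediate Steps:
$k = 37$ ($k = 2 + 5 \left(3 + 4\right) = 2 + 5 \cdot 7 = 2 + 35 = 37$)
$\frac{1}{k \left(-461\right) - 47843} = \frac{1}{37 \left(-461\right) - 47843} = \frac{1}{-17057 - 47843} = \frac{1}{-64900} = - \frac{1}{64900}$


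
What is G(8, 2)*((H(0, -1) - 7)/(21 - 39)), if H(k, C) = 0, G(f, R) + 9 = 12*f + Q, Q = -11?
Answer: 266/9 ≈ 29.556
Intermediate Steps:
G(f, R) = -20 + 12*f (G(f, R) = -9 + (12*f - 11) = -9 + (-11 + 12*f) = -20 + 12*f)
G(8, 2)*((H(0, -1) - 7)/(21 - 39)) = (-20 + 12*8)*((0 - 7)/(21 - 39)) = (-20 + 96)*(-7/(-18)) = 76*(-7*(-1/18)) = 76*(7/18) = 266/9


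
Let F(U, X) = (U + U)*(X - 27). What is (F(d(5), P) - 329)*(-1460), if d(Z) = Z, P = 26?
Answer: 494940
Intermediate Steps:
F(U, X) = 2*U*(-27 + X) (F(U, X) = (2*U)*(-27 + X) = 2*U*(-27 + X))
(F(d(5), P) - 329)*(-1460) = (2*5*(-27 + 26) - 329)*(-1460) = (2*5*(-1) - 329)*(-1460) = (-10 - 329)*(-1460) = -339*(-1460) = 494940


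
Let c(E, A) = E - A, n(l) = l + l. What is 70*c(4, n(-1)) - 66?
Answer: 354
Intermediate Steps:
n(l) = 2*l
70*c(4, n(-1)) - 66 = 70*(4 - 2*(-1)) - 66 = 70*(4 - 1*(-2)) - 66 = 70*(4 + 2) - 66 = 70*6 - 66 = 420 - 66 = 354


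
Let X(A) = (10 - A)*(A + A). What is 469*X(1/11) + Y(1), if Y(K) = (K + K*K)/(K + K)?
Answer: 102363/121 ≈ 845.98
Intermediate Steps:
Y(K) = (K + K**2)/(2*K) (Y(K) = (K + K**2)/((2*K)) = (K + K**2)*(1/(2*K)) = (K + K**2)/(2*K))
X(A) = 2*A*(10 - A) (X(A) = (10 - A)*(2*A) = 2*A*(10 - A))
469*X(1/11) + Y(1) = 469*(2*(10 - 1/11)/11) + (1/2 + (1/2)*1) = 469*(2*(1/11)*(10 - 1*1/11)) + (1/2 + 1/2) = 469*(2*(1/11)*(10 - 1/11)) + 1 = 469*(2*(1/11)*(109/11)) + 1 = 469*(218/121) + 1 = 102242/121 + 1 = 102363/121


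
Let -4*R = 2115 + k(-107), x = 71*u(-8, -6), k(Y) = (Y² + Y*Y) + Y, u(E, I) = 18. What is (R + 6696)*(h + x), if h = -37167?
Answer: -33699771/2 ≈ -1.6850e+7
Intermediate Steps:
k(Y) = Y + 2*Y² (k(Y) = (Y² + Y²) + Y = 2*Y² + Y = Y + 2*Y²)
x = 1278 (x = 71*18 = 1278)
R = -12453/2 (R = -(2115 - 107*(1 + 2*(-107)))/4 = -(2115 - 107*(1 - 214))/4 = -(2115 - 107*(-213))/4 = -(2115 + 22791)/4 = -¼*24906 = -12453/2 ≈ -6226.5)
(R + 6696)*(h + x) = (-12453/2 + 6696)*(-37167 + 1278) = (939/2)*(-35889) = -33699771/2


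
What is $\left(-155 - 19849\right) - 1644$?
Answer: $-21648$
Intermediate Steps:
$\left(-155 - 19849\right) - 1644 = -20004 + \left(-14449 + 12805\right) = -20004 - 1644 = -21648$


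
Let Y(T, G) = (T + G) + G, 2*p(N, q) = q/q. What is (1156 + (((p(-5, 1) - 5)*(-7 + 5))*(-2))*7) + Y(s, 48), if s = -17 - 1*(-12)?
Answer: 1121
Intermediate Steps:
p(N, q) = ½ (p(N, q) = (q/q)/2 = (½)*1 = ½)
s = -5 (s = -17 + 12 = -5)
Y(T, G) = T + 2*G (Y(T, G) = (G + T) + G = T + 2*G)
(1156 + (((p(-5, 1) - 5)*(-7 + 5))*(-2))*7) + Y(s, 48) = (1156 + (((½ - 5)*(-7 + 5))*(-2))*7) + (-5 + 2*48) = (1156 + (-9/2*(-2)*(-2))*7) + (-5 + 96) = (1156 + (9*(-2))*7) + 91 = (1156 - 18*7) + 91 = (1156 - 126) + 91 = 1030 + 91 = 1121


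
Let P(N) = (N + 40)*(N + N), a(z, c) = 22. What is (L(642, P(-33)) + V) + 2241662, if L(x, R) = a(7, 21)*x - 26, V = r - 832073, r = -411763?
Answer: 1011924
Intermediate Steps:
V = -1243836 (V = -411763 - 832073 = -1243836)
P(N) = 2*N*(40 + N) (P(N) = (40 + N)*(2*N) = 2*N*(40 + N))
L(x, R) = -26 + 22*x (L(x, R) = 22*x - 26 = -26 + 22*x)
(L(642, P(-33)) + V) + 2241662 = ((-26 + 22*642) - 1243836) + 2241662 = ((-26 + 14124) - 1243836) + 2241662 = (14098 - 1243836) + 2241662 = -1229738 + 2241662 = 1011924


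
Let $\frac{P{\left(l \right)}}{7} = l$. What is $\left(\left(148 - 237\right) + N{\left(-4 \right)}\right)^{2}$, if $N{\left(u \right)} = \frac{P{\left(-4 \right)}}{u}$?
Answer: $6724$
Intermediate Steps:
$P{\left(l \right)} = 7 l$
$N{\left(u \right)} = - \frac{28}{u}$ ($N{\left(u \right)} = \frac{7 \left(-4\right)}{u} = - \frac{28}{u}$)
$\left(\left(148 - 237\right) + N{\left(-4 \right)}\right)^{2} = \left(\left(148 - 237\right) - \frac{28}{-4}\right)^{2} = \left(-89 - -7\right)^{2} = \left(-89 + 7\right)^{2} = \left(-82\right)^{2} = 6724$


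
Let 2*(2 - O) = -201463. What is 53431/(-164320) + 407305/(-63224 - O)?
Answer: -30275508313/10776598560 ≈ -2.8094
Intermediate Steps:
O = 201467/2 (O = 2 - 1/2*(-201463) = 2 + 201463/2 = 201467/2 ≈ 1.0073e+5)
53431/(-164320) + 407305/(-63224 - O) = 53431/(-164320) + 407305/(-63224 - 1*201467/2) = 53431*(-1/164320) + 407305/(-63224 - 201467/2) = -53431/164320 + 407305/(-327915/2) = -53431/164320 + 407305*(-2/327915) = -53431/164320 - 162922/65583 = -30275508313/10776598560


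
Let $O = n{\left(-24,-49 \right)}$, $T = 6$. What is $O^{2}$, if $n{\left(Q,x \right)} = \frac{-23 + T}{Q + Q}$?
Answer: $\frac{289}{2304} \approx 0.12543$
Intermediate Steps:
$n{\left(Q,x \right)} = - \frac{17}{2 Q}$ ($n{\left(Q,x \right)} = \frac{-23 + 6}{Q + Q} = - \frac{17}{2 Q}$)
$O = \frac{17}{48}$ ($O = - \frac{17}{2 \left(-24\right)} = \left(- \frac{17}{2}\right) \left(- \frac{1}{24}\right) = \frac{17}{48} \approx 0.35417$)
$O^{2} = \left(\frac{17}{48}\right)^{2} = \frac{289}{2304}$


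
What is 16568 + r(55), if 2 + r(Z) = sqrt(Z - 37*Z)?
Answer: 16566 + 6*I*sqrt(55) ≈ 16566.0 + 44.497*I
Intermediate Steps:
r(Z) = -2 + 6*sqrt(-Z) (r(Z) = -2 + sqrt(Z - 37*Z) = -2 + sqrt(-36*Z) = -2 + 6*sqrt(-Z))
16568 + r(55) = 16568 + (-2 + 6*sqrt(-1*55)) = 16568 + (-2 + 6*sqrt(-55)) = 16568 + (-2 + 6*(I*sqrt(55))) = 16568 + (-2 + 6*I*sqrt(55)) = 16566 + 6*I*sqrt(55)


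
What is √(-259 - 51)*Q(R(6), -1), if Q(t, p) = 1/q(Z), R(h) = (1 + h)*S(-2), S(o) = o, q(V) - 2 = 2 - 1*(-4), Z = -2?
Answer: I*√310/8 ≈ 2.2009*I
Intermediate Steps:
q(V) = 8 (q(V) = 2 + (2 - 1*(-4)) = 2 + (2 + 4) = 2 + 6 = 8)
R(h) = -2 - 2*h (R(h) = (1 + h)*(-2) = -2 - 2*h)
Q(t, p) = ⅛ (Q(t, p) = 1/8 = ⅛)
√(-259 - 51)*Q(R(6), -1) = √(-259 - 51)*(⅛) = √(-310)*(⅛) = (I*√310)*(⅛) = I*√310/8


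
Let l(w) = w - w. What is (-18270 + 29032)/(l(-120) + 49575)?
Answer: 10762/49575 ≈ 0.21709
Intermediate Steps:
l(w) = 0
(-18270 + 29032)/(l(-120) + 49575) = (-18270 + 29032)/(0 + 49575) = 10762/49575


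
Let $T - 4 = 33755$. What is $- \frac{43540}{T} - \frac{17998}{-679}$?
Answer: $\frac{578030822}{22922361} \approx 25.217$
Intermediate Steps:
$T = 33759$ ($T = 4 + 33755 = 33759$)
$- \frac{43540}{T} - \frac{17998}{-679} = - \frac{43540}{33759} - \frac{17998}{-679} = \left(-43540\right) \frac{1}{33759} - - \frac{17998}{679} = - \frac{43540}{33759} + \frac{17998}{679} = \frac{578030822}{22922361}$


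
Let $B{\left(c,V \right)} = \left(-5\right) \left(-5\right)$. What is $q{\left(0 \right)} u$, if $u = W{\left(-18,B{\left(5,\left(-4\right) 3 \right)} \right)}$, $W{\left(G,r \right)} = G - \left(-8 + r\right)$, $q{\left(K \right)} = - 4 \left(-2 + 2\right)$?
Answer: $0$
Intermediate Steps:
$B{\left(c,V \right)} = 25$
$q{\left(K \right)} = 0$ ($q{\left(K \right)} = \left(-4\right) 0 = 0$)
$W{\left(G,r \right)} = 8 + G - r$
$u = -35$ ($u = 8 - 18 - 25 = -35$)
$q{\left(0 \right)} u = 0 \left(-35\right) = 0$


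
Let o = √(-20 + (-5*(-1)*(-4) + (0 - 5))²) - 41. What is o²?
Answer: 2286 - 902*√5 ≈ 269.07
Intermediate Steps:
o = -41 + 11*√5 (o = √(-20 + (5*(-4) - 5)²) - 41 = √(-20 + (-20 - 5)²) - 41 = √(-20 + (-25)²) - 41 = √(-20 + 625) - 41 = √605 - 41 = 11*√5 - 41 = -41 + 11*√5 ≈ -16.403)
o² = (-41 + 11*√5)²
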